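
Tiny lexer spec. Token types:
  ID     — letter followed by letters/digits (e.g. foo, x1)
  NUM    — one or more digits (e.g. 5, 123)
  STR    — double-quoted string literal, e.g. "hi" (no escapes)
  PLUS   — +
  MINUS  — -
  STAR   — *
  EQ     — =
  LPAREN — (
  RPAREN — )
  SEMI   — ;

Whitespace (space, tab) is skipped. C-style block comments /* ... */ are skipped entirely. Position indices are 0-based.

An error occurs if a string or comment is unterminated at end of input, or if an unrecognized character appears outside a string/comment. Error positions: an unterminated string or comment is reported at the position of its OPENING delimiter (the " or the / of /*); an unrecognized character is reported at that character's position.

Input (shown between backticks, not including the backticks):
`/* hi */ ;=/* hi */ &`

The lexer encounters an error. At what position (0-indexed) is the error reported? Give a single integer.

Answer: 20

Derivation:
pos=0: enter COMMENT mode (saw '/*')
exit COMMENT mode (now at pos=8)
pos=9: emit SEMI ';'
pos=10: emit EQ '='
pos=11: enter COMMENT mode (saw '/*')
exit COMMENT mode (now at pos=19)
pos=20: ERROR — unrecognized char '&'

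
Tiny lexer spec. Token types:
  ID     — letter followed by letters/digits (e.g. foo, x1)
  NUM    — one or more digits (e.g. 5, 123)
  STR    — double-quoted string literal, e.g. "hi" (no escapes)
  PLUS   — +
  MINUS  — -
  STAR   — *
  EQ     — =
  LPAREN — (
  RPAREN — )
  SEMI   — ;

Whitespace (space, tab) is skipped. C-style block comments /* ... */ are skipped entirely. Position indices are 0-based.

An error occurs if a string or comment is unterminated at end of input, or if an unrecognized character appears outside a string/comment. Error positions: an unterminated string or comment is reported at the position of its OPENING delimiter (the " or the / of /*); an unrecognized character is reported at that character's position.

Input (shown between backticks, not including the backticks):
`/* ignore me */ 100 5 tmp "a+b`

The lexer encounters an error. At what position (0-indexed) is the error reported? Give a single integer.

pos=0: enter COMMENT mode (saw '/*')
exit COMMENT mode (now at pos=15)
pos=16: emit NUM '100' (now at pos=19)
pos=20: emit NUM '5' (now at pos=21)
pos=22: emit ID 'tmp' (now at pos=25)
pos=26: enter STRING mode
pos=26: ERROR — unterminated string

Answer: 26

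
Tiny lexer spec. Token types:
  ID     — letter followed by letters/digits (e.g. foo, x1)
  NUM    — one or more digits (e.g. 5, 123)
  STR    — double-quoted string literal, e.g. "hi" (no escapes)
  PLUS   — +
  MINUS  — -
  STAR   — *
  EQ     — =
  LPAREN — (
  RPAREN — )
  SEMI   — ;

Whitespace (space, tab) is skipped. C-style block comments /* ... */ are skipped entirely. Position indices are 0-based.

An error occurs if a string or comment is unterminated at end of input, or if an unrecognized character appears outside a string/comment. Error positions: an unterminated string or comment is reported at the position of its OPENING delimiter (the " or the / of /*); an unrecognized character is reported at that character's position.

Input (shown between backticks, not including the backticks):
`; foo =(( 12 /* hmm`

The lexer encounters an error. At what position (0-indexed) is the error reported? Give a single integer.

pos=0: emit SEMI ';'
pos=2: emit ID 'foo' (now at pos=5)
pos=6: emit EQ '='
pos=7: emit LPAREN '('
pos=8: emit LPAREN '('
pos=10: emit NUM '12' (now at pos=12)
pos=13: enter COMMENT mode (saw '/*')
pos=13: ERROR — unterminated comment (reached EOF)

Answer: 13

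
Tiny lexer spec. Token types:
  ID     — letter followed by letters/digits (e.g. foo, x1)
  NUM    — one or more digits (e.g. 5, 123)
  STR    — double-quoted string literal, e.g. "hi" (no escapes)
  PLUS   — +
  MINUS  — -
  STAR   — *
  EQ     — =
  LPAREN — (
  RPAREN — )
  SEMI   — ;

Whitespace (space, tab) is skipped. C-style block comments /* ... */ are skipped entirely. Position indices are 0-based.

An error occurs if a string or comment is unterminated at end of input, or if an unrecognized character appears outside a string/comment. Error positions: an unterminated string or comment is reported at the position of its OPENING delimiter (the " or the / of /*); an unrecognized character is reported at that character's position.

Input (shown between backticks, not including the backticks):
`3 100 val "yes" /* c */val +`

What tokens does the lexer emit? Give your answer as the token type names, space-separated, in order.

pos=0: emit NUM '3' (now at pos=1)
pos=2: emit NUM '100' (now at pos=5)
pos=6: emit ID 'val' (now at pos=9)
pos=10: enter STRING mode
pos=10: emit STR "yes" (now at pos=15)
pos=16: enter COMMENT mode (saw '/*')
exit COMMENT mode (now at pos=23)
pos=23: emit ID 'val' (now at pos=26)
pos=27: emit PLUS '+'
DONE. 6 tokens: [NUM, NUM, ID, STR, ID, PLUS]

Answer: NUM NUM ID STR ID PLUS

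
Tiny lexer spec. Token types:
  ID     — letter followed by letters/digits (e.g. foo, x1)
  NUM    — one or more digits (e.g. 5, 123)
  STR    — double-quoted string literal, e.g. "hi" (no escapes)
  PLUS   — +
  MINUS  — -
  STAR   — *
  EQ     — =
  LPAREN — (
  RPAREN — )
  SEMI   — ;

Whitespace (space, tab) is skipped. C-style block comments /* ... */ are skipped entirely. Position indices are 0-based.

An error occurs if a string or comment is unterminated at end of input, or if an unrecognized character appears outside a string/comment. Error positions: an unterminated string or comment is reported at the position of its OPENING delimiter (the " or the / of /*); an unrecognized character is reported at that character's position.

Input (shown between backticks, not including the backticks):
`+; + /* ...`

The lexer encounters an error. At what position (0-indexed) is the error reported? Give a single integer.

Answer: 5

Derivation:
pos=0: emit PLUS '+'
pos=1: emit SEMI ';'
pos=3: emit PLUS '+'
pos=5: enter COMMENT mode (saw '/*')
pos=5: ERROR — unterminated comment (reached EOF)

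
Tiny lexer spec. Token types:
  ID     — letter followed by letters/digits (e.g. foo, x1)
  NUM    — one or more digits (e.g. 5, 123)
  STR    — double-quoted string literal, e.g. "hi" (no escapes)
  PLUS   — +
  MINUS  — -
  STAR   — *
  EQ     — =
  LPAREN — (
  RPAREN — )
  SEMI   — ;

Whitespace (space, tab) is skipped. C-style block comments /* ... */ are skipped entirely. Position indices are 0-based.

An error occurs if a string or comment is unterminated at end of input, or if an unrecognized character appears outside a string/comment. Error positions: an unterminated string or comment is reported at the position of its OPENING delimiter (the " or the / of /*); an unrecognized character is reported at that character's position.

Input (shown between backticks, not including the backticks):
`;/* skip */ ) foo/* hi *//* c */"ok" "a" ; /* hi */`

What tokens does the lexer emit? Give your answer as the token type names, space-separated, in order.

Answer: SEMI RPAREN ID STR STR SEMI

Derivation:
pos=0: emit SEMI ';'
pos=1: enter COMMENT mode (saw '/*')
exit COMMENT mode (now at pos=11)
pos=12: emit RPAREN ')'
pos=14: emit ID 'foo' (now at pos=17)
pos=17: enter COMMENT mode (saw '/*')
exit COMMENT mode (now at pos=25)
pos=25: enter COMMENT mode (saw '/*')
exit COMMENT mode (now at pos=32)
pos=32: enter STRING mode
pos=32: emit STR "ok" (now at pos=36)
pos=37: enter STRING mode
pos=37: emit STR "a" (now at pos=40)
pos=41: emit SEMI ';'
pos=43: enter COMMENT mode (saw '/*')
exit COMMENT mode (now at pos=51)
DONE. 6 tokens: [SEMI, RPAREN, ID, STR, STR, SEMI]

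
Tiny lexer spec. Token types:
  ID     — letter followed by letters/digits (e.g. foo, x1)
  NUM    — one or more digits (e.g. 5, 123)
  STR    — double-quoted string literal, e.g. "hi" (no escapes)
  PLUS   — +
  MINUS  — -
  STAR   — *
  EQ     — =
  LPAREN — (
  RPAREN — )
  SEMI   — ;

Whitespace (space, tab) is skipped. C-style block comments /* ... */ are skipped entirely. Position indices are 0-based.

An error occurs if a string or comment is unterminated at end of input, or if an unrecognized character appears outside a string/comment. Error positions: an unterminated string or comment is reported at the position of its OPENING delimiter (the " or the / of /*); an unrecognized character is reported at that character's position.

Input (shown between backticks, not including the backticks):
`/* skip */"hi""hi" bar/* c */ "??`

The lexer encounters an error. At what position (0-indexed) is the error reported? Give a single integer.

Answer: 30

Derivation:
pos=0: enter COMMENT mode (saw '/*')
exit COMMENT mode (now at pos=10)
pos=10: enter STRING mode
pos=10: emit STR "hi" (now at pos=14)
pos=14: enter STRING mode
pos=14: emit STR "hi" (now at pos=18)
pos=19: emit ID 'bar' (now at pos=22)
pos=22: enter COMMENT mode (saw '/*')
exit COMMENT mode (now at pos=29)
pos=30: enter STRING mode
pos=30: ERROR — unterminated string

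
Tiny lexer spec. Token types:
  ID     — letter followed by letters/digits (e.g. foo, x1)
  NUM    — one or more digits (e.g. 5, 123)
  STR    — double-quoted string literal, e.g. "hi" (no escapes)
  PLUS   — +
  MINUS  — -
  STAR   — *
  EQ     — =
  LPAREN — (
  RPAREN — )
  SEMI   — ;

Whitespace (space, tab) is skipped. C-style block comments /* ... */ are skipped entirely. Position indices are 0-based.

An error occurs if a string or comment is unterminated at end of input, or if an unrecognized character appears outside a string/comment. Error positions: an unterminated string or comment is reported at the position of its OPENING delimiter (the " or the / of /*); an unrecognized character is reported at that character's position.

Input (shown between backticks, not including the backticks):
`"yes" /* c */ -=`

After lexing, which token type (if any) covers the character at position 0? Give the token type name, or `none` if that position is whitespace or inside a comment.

pos=0: enter STRING mode
pos=0: emit STR "yes" (now at pos=5)
pos=6: enter COMMENT mode (saw '/*')
exit COMMENT mode (now at pos=13)
pos=14: emit MINUS '-'
pos=15: emit EQ '='
DONE. 3 tokens: [STR, MINUS, EQ]
Position 0: char is '"' -> STR

Answer: STR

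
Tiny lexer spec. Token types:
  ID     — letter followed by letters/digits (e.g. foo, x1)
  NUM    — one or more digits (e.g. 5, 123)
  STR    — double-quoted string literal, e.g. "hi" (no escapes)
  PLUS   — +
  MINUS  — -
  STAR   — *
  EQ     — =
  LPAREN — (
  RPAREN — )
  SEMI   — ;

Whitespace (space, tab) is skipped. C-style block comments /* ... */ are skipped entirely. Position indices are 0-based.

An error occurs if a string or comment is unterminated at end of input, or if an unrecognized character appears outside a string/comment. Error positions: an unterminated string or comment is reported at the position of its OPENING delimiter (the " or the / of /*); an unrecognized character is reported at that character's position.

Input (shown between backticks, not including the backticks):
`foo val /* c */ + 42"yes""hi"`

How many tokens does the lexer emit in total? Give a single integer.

Answer: 6

Derivation:
pos=0: emit ID 'foo' (now at pos=3)
pos=4: emit ID 'val' (now at pos=7)
pos=8: enter COMMENT mode (saw '/*')
exit COMMENT mode (now at pos=15)
pos=16: emit PLUS '+'
pos=18: emit NUM '42' (now at pos=20)
pos=20: enter STRING mode
pos=20: emit STR "yes" (now at pos=25)
pos=25: enter STRING mode
pos=25: emit STR "hi" (now at pos=29)
DONE. 6 tokens: [ID, ID, PLUS, NUM, STR, STR]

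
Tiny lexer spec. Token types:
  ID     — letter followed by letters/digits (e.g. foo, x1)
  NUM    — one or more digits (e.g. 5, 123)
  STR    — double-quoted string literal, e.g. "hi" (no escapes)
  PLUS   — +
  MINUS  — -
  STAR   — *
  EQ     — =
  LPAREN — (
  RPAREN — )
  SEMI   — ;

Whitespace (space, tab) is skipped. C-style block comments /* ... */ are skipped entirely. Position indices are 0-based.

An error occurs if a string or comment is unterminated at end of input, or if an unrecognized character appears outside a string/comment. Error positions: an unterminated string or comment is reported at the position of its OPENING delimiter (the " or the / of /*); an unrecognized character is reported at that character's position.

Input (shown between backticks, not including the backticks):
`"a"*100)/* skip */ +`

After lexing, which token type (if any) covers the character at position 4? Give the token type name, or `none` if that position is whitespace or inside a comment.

pos=0: enter STRING mode
pos=0: emit STR "a" (now at pos=3)
pos=3: emit STAR '*'
pos=4: emit NUM '100' (now at pos=7)
pos=7: emit RPAREN ')'
pos=8: enter COMMENT mode (saw '/*')
exit COMMENT mode (now at pos=18)
pos=19: emit PLUS '+'
DONE. 5 tokens: [STR, STAR, NUM, RPAREN, PLUS]
Position 4: char is '1' -> NUM

Answer: NUM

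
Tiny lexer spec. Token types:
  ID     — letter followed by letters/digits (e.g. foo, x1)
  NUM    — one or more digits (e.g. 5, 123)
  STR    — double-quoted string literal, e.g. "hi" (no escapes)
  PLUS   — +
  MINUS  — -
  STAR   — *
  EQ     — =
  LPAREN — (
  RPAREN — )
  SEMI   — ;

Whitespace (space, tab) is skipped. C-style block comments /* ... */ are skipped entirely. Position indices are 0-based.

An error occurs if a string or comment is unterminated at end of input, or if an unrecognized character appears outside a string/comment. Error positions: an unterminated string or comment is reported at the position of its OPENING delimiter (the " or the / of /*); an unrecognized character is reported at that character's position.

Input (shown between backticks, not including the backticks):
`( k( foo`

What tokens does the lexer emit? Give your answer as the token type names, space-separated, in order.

Answer: LPAREN ID LPAREN ID

Derivation:
pos=0: emit LPAREN '('
pos=2: emit ID 'k' (now at pos=3)
pos=3: emit LPAREN '('
pos=5: emit ID 'foo' (now at pos=8)
DONE. 4 tokens: [LPAREN, ID, LPAREN, ID]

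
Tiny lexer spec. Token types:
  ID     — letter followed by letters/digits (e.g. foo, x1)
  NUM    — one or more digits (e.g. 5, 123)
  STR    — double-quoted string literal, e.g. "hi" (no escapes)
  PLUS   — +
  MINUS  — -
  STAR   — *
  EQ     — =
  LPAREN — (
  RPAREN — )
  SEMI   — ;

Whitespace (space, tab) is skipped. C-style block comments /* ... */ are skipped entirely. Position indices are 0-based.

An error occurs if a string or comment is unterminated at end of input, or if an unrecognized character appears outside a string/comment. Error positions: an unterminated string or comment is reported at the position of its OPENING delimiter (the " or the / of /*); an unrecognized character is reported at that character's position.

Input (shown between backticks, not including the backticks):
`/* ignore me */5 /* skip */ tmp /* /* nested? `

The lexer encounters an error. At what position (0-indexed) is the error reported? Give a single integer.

pos=0: enter COMMENT mode (saw '/*')
exit COMMENT mode (now at pos=15)
pos=15: emit NUM '5' (now at pos=16)
pos=17: enter COMMENT mode (saw '/*')
exit COMMENT mode (now at pos=27)
pos=28: emit ID 'tmp' (now at pos=31)
pos=32: enter COMMENT mode (saw '/*')
pos=32: ERROR — unterminated comment (reached EOF)

Answer: 32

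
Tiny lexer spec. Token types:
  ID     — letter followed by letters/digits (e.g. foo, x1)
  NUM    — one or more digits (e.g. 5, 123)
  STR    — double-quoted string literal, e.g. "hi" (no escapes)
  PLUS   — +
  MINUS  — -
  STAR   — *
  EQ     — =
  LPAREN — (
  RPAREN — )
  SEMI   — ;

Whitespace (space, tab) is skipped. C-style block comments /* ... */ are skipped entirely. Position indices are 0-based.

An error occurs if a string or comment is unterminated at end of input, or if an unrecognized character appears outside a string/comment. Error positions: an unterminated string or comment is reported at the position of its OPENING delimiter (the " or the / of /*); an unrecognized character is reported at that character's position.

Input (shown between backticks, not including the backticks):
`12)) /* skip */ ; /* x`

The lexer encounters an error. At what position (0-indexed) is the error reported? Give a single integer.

pos=0: emit NUM '12' (now at pos=2)
pos=2: emit RPAREN ')'
pos=3: emit RPAREN ')'
pos=5: enter COMMENT mode (saw '/*')
exit COMMENT mode (now at pos=15)
pos=16: emit SEMI ';'
pos=18: enter COMMENT mode (saw '/*')
pos=18: ERROR — unterminated comment (reached EOF)

Answer: 18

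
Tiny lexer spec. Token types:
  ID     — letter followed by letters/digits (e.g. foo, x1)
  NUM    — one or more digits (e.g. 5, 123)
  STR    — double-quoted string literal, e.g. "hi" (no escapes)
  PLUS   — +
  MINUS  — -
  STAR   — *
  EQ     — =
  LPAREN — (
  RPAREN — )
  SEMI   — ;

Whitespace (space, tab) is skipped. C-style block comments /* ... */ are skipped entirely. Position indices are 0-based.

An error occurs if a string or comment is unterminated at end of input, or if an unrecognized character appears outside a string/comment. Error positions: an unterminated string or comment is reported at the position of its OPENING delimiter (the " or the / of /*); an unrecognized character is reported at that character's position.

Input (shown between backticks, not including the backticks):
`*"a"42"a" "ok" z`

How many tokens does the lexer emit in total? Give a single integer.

Answer: 6

Derivation:
pos=0: emit STAR '*'
pos=1: enter STRING mode
pos=1: emit STR "a" (now at pos=4)
pos=4: emit NUM '42' (now at pos=6)
pos=6: enter STRING mode
pos=6: emit STR "a" (now at pos=9)
pos=10: enter STRING mode
pos=10: emit STR "ok" (now at pos=14)
pos=15: emit ID 'z' (now at pos=16)
DONE. 6 tokens: [STAR, STR, NUM, STR, STR, ID]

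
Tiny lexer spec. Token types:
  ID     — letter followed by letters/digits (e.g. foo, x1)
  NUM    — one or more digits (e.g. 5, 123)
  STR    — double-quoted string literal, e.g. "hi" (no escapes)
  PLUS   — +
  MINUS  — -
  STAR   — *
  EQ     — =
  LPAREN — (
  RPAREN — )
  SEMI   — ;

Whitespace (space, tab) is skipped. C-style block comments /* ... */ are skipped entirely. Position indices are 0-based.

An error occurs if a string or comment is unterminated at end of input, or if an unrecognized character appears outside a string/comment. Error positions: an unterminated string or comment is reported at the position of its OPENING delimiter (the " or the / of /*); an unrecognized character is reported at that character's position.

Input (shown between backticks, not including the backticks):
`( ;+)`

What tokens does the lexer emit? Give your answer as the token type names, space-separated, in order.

Answer: LPAREN SEMI PLUS RPAREN

Derivation:
pos=0: emit LPAREN '('
pos=2: emit SEMI ';'
pos=3: emit PLUS '+'
pos=4: emit RPAREN ')'
DONE. 4 tokens: [LPAREN, SEMI, PLUS, RPAREN]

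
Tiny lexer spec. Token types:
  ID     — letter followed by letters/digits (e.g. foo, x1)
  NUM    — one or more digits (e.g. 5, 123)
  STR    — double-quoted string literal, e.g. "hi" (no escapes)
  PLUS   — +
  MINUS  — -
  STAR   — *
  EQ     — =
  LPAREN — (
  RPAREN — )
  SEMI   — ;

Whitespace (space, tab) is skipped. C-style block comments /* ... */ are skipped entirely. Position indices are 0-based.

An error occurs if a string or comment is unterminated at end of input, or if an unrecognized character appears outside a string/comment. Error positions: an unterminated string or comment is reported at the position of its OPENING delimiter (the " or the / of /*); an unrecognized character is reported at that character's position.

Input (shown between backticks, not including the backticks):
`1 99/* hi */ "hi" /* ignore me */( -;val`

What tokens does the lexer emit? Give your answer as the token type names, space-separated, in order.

Answer: NUM NUM STR LPAREN MINUS SEMI ID

Derivation:
pos=0: emit NUM '1' (now at pos=1)
pos=2: emit NUM '99' (now at pos=4)
pos=4: enter COMMENT mode (saw '/*')
exit COMMENT mode (now at pos=12)
pos=13: enter STRING mode
pos=13: emit STR "hi" (now at pos=17)
pos=18: enter COMMENT mode (saw '/*')
exit COMMENT mode (now at pos=33)
pos=33: emit LPAREN '('
pos=35: emit MINUS '-'
pos=36: emit SEMI ';'
pos=37: emit ID 'val' (now at pos=40)
DONE. 7 tokens: [NUM, NUM, STR, LPAREN, MINUS, SEMI, ID]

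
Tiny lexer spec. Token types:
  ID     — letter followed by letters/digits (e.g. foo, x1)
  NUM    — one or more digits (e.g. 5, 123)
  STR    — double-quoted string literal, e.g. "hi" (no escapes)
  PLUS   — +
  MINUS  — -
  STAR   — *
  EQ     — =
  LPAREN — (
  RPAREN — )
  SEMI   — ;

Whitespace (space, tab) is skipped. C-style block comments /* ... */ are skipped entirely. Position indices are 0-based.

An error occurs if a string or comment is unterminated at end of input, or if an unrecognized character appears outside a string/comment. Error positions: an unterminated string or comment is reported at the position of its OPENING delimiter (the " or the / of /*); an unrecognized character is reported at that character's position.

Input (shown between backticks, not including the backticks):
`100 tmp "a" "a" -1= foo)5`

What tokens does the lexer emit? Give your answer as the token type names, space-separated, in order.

Answer: NUM ID STR STR MINUS NUM EQ ID RPAREN NUM

Derivation:
pos=0: emit NUM '100' (now at pos=3)
pos=4: emit ID 'tmp' (now at pos=7)
pos=8: enter STRING mode
pos=8: emit STR "a" (now at pos=11)
pos=12: enter STRING mode
pos=12: emit STR "a" (now at pos=15)
pos=16: emit MINUS '-'
pos=17: emit NUM '1' (now at pos=18)
pos=18: emit EQ '='
pos=20: emit ID 'foo' (now at pos=23)
pos=23: emit RPAREN ')'
pos=24: emit NUM '5' (now at pos=25)
DONE. 10 tokens: [NUM, ID, STR, STR, MINUS, NUM, EQ, ID, RPAREN, NUM]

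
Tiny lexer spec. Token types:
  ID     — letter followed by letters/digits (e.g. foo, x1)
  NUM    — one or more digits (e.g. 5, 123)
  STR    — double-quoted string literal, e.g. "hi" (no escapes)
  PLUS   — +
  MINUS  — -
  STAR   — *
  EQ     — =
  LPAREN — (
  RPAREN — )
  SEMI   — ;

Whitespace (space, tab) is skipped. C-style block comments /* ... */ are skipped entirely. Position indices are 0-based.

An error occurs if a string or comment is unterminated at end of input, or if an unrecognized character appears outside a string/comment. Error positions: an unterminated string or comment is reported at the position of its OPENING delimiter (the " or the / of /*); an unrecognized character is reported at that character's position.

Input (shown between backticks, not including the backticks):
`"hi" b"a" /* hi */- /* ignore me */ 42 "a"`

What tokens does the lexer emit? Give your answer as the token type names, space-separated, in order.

pos=0: enter STRING mode
pos=0: emit STR "hi" (now at pos=4)
pos=5: emit ID 'b' (now at pos=6)
pos=6: enter STRING mode
pos=6: emit STR "a" (now at pos=9)
pos=10: enter COMMENT mode (saw '/*')
exit COMMENT mode (now at pos=18)
pos=18: emit MINUS '-'
pos=20: enter COMMENT mode (saw '/*')
exit COMMENT mode (now at pos=35)
pos=36: emit NUM '42' (now at pos=38)
pos=39: enter STRING mode
pos=39: emit STR "a" (now at pos=42)
DONE. 6 tokens: [STR, ID, STR, MINUS, NUM, STR]

Answer: STR ID STR MINUS NUM STR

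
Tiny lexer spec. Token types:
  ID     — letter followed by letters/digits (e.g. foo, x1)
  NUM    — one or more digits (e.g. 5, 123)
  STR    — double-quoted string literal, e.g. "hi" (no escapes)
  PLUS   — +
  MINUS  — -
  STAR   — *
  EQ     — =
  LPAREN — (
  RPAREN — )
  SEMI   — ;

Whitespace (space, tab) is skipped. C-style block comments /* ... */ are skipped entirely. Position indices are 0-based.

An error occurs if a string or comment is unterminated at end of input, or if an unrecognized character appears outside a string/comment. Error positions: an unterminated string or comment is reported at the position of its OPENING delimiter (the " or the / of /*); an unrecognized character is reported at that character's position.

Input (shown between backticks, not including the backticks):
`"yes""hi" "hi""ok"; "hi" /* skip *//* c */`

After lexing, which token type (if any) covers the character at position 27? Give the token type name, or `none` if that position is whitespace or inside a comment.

pos=0: enter STRING mode
pos=0: emit STR "yes" (now at pos=5)
pos=5: enter STRING mode
pos=5: emit STR "hi" (now at pos=9)
pos=10: enter STRING mode
pos=10: emit STR "hi" (now at pos=14)
pos=14: enter STRING mode
pos=14: emit STR "ok" (now at pos=18)
pos=18: emit SEMI ';'
pos=20: enter STRING mode
pos=20: emit STR "hi" (now at pos=24)
pos=25: enter COMMENT mode (saw '/*')
exit COMMENT mode (now at pos=35)
pos=35: enter COMMENT mode (saw '/*')
exit COMMENT mode (now at pos=42)
DONE. 6 tokens: [STR, STR, STR, STR, SEMI, STR]
Position 27: char is ' ' -> none

Answer: none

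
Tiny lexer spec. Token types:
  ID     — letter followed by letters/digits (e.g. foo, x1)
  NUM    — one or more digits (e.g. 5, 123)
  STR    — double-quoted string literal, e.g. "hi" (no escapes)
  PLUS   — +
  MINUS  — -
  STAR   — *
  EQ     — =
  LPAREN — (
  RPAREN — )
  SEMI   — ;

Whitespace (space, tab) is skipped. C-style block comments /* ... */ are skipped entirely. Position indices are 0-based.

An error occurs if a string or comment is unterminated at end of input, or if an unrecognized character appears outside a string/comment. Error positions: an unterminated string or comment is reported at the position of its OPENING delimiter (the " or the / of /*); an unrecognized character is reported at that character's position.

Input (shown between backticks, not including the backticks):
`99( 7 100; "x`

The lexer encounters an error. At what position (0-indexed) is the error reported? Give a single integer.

pos=0: emit NUM '99' (now at pos=2)
pos=2: emit LPAREN '('
pos=4: emit NUM '7' (now at pos=5)
pos=6: emit NUM '100' (now at pos=9)
pos=9: emit SEMI ';'
pos=11: enter STRING mode
pos=11: ERROR — unterminated string

Answer: 11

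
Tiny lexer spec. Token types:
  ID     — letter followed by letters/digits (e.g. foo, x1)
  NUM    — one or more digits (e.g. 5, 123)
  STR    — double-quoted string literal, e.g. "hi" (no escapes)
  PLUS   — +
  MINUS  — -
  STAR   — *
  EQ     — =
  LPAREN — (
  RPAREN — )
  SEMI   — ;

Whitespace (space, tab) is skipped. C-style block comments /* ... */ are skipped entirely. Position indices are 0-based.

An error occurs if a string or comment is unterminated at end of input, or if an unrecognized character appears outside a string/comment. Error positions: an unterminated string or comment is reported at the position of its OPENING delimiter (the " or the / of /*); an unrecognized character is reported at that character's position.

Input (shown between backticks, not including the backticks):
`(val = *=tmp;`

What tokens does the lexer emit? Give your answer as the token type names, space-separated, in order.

pos=0: emit LPAREN '('
pos=1: emit ID 'val' (now at pos=4)
pos=5: emit EQ '='
pos=7: emit STAR '*'
pos=8: emit EQ '='
pos=9: emit ID 'tmp' (now at pos=12)
pos=12: emit SEMI ';'
DONE. 7 tokens: [LPAREN, ID, EQ, STAR, EQ, ID, SEMI]

Answer: LPAREN ID EQ STAR EQ ID SEMI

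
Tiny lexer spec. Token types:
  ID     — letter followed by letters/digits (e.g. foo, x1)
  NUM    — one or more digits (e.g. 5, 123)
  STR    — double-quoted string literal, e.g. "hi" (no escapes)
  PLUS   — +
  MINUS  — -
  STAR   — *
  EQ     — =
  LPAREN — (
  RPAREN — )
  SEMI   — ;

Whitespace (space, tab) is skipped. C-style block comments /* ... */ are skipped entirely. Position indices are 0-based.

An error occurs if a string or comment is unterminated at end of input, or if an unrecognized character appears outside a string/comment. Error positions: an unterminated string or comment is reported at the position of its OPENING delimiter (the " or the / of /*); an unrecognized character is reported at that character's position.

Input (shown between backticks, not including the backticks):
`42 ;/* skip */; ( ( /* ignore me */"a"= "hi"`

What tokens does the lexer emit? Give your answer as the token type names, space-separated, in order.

Answer: NUM SEMI SEMI LPAREN LPAREN STR EQ STR

Derivation:
pos=0: emit NUM '42' (now at pos=2)
pos=3: emit SEMI ';'
pos=4: enter COMMENT mode (saw '/*')
exit COMMENT mode (now at pos=14)
pos=14: emit SEMI ';'
pos=16: emit LPAREN '('
pos=18: emit LPAREN '('
pos=20: enter COMMENT mode (saw '/*')
exit COMMENT mode (now at pos=35)
pos=35: enter STRING mode
pos=35: emit STR "a" (now at pos=38)
pos=38: emit EQ '='
pos=40: enter STRING mode
pos=40: emit STR "hi" (now at pos=44)
DONE. 8 tokens: [NUM, SEMI, SEMI, LPAREN, LPAREN, STR, EQ, STR]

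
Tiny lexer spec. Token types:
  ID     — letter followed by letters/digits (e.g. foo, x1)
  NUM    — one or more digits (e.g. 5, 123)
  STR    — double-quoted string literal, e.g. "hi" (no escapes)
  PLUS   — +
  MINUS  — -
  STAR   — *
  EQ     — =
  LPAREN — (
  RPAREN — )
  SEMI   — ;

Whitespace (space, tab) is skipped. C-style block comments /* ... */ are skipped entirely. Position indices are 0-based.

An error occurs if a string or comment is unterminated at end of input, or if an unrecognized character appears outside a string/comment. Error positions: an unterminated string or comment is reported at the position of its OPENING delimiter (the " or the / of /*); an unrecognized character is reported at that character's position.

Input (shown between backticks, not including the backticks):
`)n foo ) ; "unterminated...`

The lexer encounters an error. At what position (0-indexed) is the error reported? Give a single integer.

pos=0: emit RPAREN ')'
pos=1: emit ID 'n' (now at pos=2)
pos=3: emit ID 'foo' (now at pos=6)
pos=7: emit RPAREN ')'
pos=9: emit SEMI ';'
pos=11: enter STRING mode
pos=11: ERROR — unterminated string

Answer: 11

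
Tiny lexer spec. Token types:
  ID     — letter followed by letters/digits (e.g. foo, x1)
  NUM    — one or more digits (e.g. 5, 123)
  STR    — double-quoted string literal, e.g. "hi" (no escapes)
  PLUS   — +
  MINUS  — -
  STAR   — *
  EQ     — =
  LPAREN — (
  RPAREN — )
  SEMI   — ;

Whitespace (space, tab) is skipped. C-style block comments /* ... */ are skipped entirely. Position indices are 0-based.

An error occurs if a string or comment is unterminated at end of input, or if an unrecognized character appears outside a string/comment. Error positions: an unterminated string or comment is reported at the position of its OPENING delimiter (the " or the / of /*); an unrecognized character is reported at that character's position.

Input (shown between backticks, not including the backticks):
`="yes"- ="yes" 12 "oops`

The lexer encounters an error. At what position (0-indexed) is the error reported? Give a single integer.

pos=0: emit EQ '='
pos=1: enter STRING mode
pos=1: emit STR "yes" (now at pos=6)
pos=6: emit MINUS '-'
pos=8: emit EQ '='
pos=9: enter STRING mode
pos=9: emit STR "yes" (now at pos=14)
pos=15: emit NUM '12' (now at pos=17)
pos=18: enter STRING mode
pos=18: ERROR — unterminated string

Answer: 18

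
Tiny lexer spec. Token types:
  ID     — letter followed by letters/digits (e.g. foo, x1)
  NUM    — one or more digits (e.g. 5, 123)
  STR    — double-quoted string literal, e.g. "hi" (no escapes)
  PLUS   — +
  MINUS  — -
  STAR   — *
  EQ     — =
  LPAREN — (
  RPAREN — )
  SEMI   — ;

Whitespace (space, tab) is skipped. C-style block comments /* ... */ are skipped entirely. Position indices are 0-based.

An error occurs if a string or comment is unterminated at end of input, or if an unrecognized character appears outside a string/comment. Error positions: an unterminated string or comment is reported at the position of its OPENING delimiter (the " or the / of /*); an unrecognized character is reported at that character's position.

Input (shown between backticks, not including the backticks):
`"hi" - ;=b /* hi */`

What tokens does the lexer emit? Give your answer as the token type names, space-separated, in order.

Answer: STR MINUS SEMI EQ ID

Derivation:
pos=0: enter STRING mode
pos=0: emit STR "hi" (now at pos=4)
pos=5: emit MINUS '-'
pos=7: emit SEMI ';'
pos=8: emit EQ '='
pos=9: emit ID 'b' (now at pos=10)
pos=11: enter COMMENT mode (saw '/*')
exit COMMENT mode (now at pos=19)
DONE. 5 tokens: [STR, MINUS, SEMI, EQ, ID]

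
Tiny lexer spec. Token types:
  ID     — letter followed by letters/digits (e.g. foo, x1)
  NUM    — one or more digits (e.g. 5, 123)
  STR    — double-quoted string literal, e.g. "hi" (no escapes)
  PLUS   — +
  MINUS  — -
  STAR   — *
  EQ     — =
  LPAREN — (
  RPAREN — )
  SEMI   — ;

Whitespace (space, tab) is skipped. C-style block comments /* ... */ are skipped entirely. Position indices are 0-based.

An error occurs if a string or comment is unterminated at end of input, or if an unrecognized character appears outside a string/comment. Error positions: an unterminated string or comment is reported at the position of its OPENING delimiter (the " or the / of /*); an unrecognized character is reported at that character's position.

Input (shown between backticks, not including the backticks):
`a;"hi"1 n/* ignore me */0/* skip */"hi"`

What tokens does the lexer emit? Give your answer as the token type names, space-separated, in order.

Answer: ID SEMI STR NUM ID NUM STR

Derivation:
pos=0: emit ID 'a' (now at pos=1)
pos=1: emit SEMI ';'
pos=2: enter STRING mode
pos=2: emit STR "hi" (now at pos=6)
pos=6: emit NUM '1' (now at pos=7)
pos=8: emit ID 'n' (now at pos=9)
pos=9: enter COMMENT mode (saw '/*')
exit COMMENT mode (now at pos=24)
pos=24: emit NUM '0' (now at pos=25)
pos=25: enter COMMENT mode (saw '/*')
exit COMMENT mode (now at pos=35)
pos=35: enter STRING mode
pos=35: emit STR "hi" (now at pos=39)
DONE. 7 tokens: [ID, SEMI, STR, NUM, ID, NUM, STR]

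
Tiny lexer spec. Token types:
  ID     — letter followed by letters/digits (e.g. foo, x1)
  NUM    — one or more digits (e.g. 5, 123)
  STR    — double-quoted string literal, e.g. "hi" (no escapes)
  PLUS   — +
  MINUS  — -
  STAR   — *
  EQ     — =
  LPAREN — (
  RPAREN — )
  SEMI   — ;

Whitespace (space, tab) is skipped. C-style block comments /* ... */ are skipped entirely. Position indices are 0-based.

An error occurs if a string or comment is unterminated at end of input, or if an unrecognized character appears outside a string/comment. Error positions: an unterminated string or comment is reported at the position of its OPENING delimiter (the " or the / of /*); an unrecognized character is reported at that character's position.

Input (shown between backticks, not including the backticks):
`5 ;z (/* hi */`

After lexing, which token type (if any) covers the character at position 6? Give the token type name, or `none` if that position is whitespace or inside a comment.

pos=0: emit NUM '5' (now at pos=1)
pos=2: emit SEMI ';'
pos=3: emit ID 'z' (now at pos=4)
pos=5: emit LPAREN '('
pos=6: enter COMMENT mode (saw '/*')
exit COMMENT mode (now at pos=14)
DONE. 4 tokens: [NUM, SEMI, ID, LPAREN]
Position 6: char is '/' -> none

Answer: none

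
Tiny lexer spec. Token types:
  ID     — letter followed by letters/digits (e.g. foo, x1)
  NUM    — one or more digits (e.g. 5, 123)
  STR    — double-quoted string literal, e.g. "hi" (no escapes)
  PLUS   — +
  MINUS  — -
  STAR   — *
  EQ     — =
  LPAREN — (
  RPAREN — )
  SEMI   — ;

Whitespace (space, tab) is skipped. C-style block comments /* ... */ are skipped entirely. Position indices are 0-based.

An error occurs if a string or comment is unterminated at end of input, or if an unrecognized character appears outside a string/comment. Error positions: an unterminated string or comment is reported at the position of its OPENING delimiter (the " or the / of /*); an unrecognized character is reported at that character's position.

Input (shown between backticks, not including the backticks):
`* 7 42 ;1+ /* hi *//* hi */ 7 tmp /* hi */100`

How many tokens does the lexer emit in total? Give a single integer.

Answer: 9

Derivation:
pos=0: emit STAR '*'
pos=2: emit NUM '7' (now at pos=3)
pos=4: emit NUM '42' (now at pos=6)
pos=7: emit SEMI ';'
pos=8: emit NUM '1' (now at pos=9)
pos=9: emit PLUS '+'
pos=11: enter COMMENT mode (saw '/*')
exit COMMENT mode (now at pos=19)
pos=19: enter COMMENT mode (saw '/*')
exit COMMENT mode (now at pos=27)
pos=28: emit NUM '7' (now at pos=29)
pos=30: emit ID 'tmp' (now at pos=33)
pos=34: enter COMMENT mode (saw '/*')
exit COMMENT mode (now at pos=42)
pos=42: emit NUM '100' (now at pos=45)
DONE. 9 tokens: [STAR, NUM, NUM, SEMI, NUM, PLUS, NUM, ID, NUM]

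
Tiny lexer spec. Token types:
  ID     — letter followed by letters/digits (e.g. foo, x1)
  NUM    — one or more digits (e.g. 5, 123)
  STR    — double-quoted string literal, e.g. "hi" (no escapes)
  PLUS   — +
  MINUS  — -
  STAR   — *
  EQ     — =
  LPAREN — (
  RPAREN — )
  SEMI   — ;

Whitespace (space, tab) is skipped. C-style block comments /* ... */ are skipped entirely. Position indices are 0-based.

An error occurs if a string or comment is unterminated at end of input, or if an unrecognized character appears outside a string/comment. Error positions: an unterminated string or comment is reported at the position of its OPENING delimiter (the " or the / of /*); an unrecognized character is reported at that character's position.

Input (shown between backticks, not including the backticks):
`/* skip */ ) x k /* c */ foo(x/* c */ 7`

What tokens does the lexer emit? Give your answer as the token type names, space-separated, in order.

Answer: RPAREN ID ID ID LPAREN ID NUM

Derivation:
pos=0: enter COMMENT mode (saw '/*')
exit COMMENT mode (now at pos=10)
pos=11: emit RPAREN ')'
pos=13: emit ID 'x' (now at pos=14)
pos=15: emit ID 'k' (now at pos=16)
pos=17: enter COMMENT mode (saw '/*')
exit COMMENT mode (now at pos=24)
pos=25: emit ID 'foo' (now at pos=28)
pos=28: emit LPAREN '('
pos=29: emit ID 'x' (now at pos=30)
pos=30: enter COMMENT mode (saw '/*')
exit COMMENT mode (now at pos=37)
pos=38: emit NUM '7' (now at pos=39)
DONE. 7 tokens: [RPAREN, ID, ID, ID, LPAREN, ID, NUM]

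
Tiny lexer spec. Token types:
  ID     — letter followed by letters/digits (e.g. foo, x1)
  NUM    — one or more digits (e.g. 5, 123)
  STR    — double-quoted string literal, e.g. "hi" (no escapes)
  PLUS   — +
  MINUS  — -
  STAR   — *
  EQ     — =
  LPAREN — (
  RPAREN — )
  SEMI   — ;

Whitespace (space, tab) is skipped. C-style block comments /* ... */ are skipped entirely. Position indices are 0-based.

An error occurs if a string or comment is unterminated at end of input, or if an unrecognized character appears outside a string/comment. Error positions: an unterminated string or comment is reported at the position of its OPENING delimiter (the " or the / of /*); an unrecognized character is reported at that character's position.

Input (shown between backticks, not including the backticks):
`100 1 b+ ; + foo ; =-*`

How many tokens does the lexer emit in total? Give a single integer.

pos=0: emit NUM '100' (now at pos=3)
pos=4: emit NUM '1' (now at pos=5)
pos=6: emit ID 'b' (now at pos=7)
pos=7: emit PLUS '+'
pos=9: emit SEMI ';'
pos=11: emit PLUS '+'
pos=13: emit ID 'foo' (now at pos=16)
pos=17: emit SEMI ';'
pos=19: emit EQ '='
pos=20: emit MINUS '-'
pos=21: emit STAR '*'
DONE. 11 tokens: [NUM, NUM, ID, PLUS, SEMI, PLUS, ID, SEMI, EQ, MINUS, STAR]

Answer: 11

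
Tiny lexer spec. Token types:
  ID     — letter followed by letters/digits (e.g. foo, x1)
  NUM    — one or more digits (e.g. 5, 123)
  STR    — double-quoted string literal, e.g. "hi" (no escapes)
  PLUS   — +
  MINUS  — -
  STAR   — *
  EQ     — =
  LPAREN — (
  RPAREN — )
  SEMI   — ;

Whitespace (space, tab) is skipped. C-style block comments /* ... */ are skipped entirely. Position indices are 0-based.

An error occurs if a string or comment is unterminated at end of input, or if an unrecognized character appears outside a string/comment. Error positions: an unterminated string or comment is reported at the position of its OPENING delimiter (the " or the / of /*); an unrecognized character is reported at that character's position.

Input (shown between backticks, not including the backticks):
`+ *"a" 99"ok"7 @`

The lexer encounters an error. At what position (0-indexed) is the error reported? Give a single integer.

Answer: 15

Derivation:
pos=0: emit PLUS '+'
pos=2: emit STAR '*'
pos=3: enter STRING mode
pos=3: emit STR "a" (now at pos=6)
pos=7: emit NUM '99' (now at pos=9)
pos=9: enter STRING mode
pos=9: emit STR "ok" (now at pos=13)
pos=13: emit NUM '7' (now at pos=14)
pos=15: ERROR — unrecognized char '@'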